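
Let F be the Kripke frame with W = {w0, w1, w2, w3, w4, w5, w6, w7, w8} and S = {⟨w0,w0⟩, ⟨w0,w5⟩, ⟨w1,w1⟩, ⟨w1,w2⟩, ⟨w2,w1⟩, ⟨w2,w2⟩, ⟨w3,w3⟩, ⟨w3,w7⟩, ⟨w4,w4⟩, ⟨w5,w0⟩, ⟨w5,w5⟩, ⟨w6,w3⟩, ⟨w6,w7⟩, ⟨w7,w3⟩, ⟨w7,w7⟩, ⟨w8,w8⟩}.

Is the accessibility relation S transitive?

Transitive: yes — every two-step S-path is closed by a direct edge.

Yes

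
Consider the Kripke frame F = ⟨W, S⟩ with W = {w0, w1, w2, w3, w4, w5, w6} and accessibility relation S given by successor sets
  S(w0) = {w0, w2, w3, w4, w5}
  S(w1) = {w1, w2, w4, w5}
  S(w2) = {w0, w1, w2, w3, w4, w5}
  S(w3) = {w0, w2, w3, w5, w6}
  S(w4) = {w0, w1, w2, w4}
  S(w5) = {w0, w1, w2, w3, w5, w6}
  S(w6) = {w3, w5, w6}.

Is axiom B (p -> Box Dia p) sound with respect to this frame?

By correspondence theory, B is valid on a frame iff S is symmetric.
Symmetric: yes — every pair in S has its reverse in S.

Yes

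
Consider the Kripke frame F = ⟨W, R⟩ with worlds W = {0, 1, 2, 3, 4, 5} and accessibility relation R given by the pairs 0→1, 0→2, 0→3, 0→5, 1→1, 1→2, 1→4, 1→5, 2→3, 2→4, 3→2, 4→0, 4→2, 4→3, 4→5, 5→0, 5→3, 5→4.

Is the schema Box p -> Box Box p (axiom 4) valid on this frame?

By correspondence theory, 4 is valid on a frame iff R is transitive.
Transitive: no — 0 R 1 and 1 R 4, but not 0 R 4.

No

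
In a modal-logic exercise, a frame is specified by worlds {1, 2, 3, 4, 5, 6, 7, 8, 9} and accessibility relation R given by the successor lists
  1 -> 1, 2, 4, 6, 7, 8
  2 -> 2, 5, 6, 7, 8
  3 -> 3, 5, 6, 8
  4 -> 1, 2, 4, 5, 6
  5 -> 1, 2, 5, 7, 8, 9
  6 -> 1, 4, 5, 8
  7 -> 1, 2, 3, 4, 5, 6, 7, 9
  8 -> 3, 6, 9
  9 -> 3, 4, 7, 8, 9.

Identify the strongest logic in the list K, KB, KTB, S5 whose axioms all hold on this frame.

Symmetric (axiom B): no — 1 R 2 but not 2 R 1.
Reflexive (axiom T): no — 6 is not related to itself.
Euclidean (axiom 5): no — 1 R 2 and 1 R 4, but not 2 R 4.
So F validates K; KB would additionally require R to be symmetric. The strongest is K.

K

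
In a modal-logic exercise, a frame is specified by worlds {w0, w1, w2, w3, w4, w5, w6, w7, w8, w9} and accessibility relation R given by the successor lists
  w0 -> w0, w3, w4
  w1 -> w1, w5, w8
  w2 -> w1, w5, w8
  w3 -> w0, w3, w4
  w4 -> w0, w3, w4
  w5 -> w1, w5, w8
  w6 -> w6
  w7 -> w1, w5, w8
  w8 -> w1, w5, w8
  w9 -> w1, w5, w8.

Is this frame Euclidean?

Euclidean: yes — any two successors of a common world are R-related.

Yes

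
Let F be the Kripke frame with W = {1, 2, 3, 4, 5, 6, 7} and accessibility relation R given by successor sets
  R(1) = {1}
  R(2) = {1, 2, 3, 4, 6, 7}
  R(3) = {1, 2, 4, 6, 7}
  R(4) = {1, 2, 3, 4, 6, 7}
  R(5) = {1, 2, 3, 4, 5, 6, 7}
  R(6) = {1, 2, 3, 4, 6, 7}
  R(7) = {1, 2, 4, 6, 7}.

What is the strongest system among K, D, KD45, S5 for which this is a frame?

D

Serial (axiom D): yes — every world has a successor (e.g. 1 R 1).
Euclidean (axiom 5): no — 2 R 1 and 2 R 3, but not 1 R 3.
Transitive (axiom 4): no — 7 R 2 and 2 R 3, but not 7 R 3.
Reflexive (axiom T): no — 3 is not related to itself.
So F validates K, D; KD45 would additionally require R to be Euclidean and transitive. The strongest is D.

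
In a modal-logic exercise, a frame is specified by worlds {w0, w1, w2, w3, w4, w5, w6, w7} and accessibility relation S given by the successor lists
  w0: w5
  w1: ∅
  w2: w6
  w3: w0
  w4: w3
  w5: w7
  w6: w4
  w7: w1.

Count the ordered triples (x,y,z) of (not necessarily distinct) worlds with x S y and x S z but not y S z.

7

Enumerating: (w0,w5,w5), (w2,w6,w6), (w3,w0,w0), (w4,w3,w3), (w5,w7,w7), (w6,w4,w4), (w7,w1,w1).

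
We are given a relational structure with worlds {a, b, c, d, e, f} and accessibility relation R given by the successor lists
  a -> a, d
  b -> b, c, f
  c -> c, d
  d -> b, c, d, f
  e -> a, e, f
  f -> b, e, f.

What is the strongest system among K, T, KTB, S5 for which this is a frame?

T

Reflexive (axiom T): yes — every world is R-related to itself.
Symmetric (axiom B): no — a R d but not d R a.
Euclidean (axiom 5): no — b R c and b R f, but not c R f.
So F validates K, T; KTB would additionally require R to be symmetric. The strongest is T.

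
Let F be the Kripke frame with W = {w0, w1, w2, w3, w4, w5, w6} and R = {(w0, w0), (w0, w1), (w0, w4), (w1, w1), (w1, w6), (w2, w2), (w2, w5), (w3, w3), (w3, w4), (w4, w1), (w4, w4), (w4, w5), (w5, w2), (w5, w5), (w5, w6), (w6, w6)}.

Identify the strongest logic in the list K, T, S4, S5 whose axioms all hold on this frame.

T

Reflexive (axiom T): yes — every world is R-related to itself.
Transitive (axiom 4): no — w0 R w1 and w1 R w6, but not w0 R w6.
Euclidean (axiom 5): no — w0 R w1 and w0 R w4, but not w1 R w4.
So F validates K, T; S4 would additionally require R to be transitive. The strongest is T.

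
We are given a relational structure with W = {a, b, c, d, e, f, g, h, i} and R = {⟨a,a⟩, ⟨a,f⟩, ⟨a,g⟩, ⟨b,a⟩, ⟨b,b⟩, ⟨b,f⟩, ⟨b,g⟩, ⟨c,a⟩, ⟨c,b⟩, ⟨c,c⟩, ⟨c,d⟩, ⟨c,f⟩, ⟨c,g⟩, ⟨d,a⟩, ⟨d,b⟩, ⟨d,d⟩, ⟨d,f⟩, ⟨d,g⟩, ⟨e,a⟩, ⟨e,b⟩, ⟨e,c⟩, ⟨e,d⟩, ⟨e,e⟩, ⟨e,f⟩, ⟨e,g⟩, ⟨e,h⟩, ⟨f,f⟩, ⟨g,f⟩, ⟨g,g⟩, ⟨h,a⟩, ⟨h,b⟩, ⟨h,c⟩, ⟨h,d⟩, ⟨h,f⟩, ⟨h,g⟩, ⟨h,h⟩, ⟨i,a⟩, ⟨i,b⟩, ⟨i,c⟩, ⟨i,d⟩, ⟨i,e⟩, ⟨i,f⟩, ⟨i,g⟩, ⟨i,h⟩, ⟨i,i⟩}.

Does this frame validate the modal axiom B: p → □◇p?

No

Axiom B corresponds to the accessibility relation being symmetric.
Symmetric: no — a R f but not f R a.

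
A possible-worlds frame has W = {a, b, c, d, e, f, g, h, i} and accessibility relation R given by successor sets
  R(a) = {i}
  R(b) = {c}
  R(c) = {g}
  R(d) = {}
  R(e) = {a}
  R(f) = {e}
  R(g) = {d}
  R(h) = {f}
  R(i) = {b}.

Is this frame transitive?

Transitive: no — a R i and i R b, but not a R b.

No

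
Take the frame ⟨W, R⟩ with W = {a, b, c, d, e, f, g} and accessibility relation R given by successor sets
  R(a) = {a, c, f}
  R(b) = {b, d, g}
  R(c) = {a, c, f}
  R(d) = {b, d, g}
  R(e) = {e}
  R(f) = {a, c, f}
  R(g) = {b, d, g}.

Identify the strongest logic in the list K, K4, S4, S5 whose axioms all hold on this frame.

S5

Transitive (axiom 4): yes — every two-step R-path is closed by a direct edge.
Reflexive (axiom T): yes — every world is R-related to itself.
Euclidean (axiom 5): yes — any two successors of a common world are R-related.
So F validates K, K4, S4, S5. The strongest is S5.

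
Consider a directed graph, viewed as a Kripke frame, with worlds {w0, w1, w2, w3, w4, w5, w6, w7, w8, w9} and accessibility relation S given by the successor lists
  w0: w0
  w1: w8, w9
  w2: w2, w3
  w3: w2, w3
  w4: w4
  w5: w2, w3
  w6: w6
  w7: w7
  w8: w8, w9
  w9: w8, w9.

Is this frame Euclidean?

Yes

Euclidean: yes — any two successors of a common world are S-related.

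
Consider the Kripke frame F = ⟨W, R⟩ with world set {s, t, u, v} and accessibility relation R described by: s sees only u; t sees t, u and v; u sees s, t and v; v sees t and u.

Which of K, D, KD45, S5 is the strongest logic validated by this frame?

D

Serial (axiom D): yes — every world has a successor (e.g. s R u).
Euclidean (axiom 5): no — u R s and u R t, but not s R t.
Transitive (axiom 4): no — s R u and u R t, but not s R t.
Reflexive (axiom T): no — s is not related to itself.
So F validates K, D; KD45 would additionally require R to be Euclidean and transitive. The strongest is D.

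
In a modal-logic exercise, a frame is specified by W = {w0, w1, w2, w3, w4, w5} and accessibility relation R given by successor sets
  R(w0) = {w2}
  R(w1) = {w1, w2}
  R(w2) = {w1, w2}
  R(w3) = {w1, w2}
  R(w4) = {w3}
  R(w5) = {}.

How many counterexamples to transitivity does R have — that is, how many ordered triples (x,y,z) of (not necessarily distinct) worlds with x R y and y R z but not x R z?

Enumerating: (w0,w2,w1), (w4,w3,w1), (w4,w3,w2).

3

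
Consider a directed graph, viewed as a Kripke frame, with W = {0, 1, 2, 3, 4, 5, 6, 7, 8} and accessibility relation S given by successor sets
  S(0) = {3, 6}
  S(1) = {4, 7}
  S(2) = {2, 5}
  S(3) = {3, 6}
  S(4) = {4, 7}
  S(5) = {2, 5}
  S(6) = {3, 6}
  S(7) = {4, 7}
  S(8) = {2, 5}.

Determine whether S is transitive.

Yes

Transitive: yes — every two-step S-path is closed by a direct edge.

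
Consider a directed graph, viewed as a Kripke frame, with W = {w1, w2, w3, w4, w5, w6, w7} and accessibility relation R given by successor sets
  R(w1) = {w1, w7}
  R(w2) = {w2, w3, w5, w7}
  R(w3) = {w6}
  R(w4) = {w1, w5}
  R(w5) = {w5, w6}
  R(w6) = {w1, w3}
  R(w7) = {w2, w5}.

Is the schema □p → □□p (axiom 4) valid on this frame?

No

By correspondence theory, 4 is valid on a frame iff R is transitive.
Transitive: no — w1 R w7 and w7 R w2, but not w1 R w2.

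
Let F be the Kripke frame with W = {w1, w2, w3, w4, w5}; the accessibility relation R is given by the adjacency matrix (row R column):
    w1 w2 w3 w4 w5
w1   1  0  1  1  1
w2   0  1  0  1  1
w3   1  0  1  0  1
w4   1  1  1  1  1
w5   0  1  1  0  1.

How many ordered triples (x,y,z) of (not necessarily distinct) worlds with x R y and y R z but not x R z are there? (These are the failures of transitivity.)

9

Enumerating: (w1,w4,w2), (w1,w5,w2), (w2,w4,w1), (w2,w4,w3), (w2,w5,w3), (w3,w1,w4), (w3,w5,w2), (w5,w2,w4), (w5,w3,w1).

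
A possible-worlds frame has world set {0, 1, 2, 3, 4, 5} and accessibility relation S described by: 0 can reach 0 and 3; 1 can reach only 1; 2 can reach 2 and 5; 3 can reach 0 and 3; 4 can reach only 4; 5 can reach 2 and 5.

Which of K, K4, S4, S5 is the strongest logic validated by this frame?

Transitive (axiom 4): yes — every two-step S-path is closed by a direct edge.
Reflexive (axiom T): yes — every world is S-related to itself.
Euclidean (axiom 5): yes — any two successors of a common world are S-related.
So F validates K, K4, S4, S5. The strongest is S5.

S5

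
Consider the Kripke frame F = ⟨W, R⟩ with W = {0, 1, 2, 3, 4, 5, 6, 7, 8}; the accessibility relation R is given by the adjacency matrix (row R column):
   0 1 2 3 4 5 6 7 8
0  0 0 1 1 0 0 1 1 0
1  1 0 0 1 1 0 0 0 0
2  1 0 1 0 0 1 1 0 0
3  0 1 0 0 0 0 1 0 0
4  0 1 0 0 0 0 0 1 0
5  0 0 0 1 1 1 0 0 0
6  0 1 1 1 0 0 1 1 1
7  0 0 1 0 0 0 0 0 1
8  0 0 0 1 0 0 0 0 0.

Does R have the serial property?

Yes

Serial: yes — every world has a successor (e.g. 0 R 2).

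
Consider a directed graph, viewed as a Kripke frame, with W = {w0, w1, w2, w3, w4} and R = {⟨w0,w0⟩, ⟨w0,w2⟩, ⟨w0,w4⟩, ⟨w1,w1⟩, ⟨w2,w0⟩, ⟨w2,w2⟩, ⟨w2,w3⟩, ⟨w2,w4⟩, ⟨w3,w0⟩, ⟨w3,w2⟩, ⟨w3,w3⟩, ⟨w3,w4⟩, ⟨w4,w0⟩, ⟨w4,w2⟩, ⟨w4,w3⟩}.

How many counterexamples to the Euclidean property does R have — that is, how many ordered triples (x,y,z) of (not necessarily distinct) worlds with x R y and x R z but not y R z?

Enumerating: (w0,w4,w4), (w2,w0,w3), (w2,w4,w4), (w3,w0,w3), (w3,w4,w4), (w4,w0,w3).

6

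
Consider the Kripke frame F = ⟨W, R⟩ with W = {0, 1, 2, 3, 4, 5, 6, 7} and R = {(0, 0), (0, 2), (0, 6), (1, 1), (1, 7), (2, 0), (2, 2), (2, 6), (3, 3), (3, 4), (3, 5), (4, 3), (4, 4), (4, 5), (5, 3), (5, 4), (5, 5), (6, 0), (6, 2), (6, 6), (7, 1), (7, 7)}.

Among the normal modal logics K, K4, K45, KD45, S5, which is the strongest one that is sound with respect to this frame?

S5

Transitive (axiom 4): yes — every two-step R-path is closed by a direct edge.
Euclidean (axiom 5): yes — any two successors of a common world are R-related.
Serial (axiom D): yes — every world has a successor (e.g. 0 R 0).
Reflexive (axiom T): yes — every world is R-related to itself.
So F validates K, K4, K45, KD45, S5. The strongest is S5.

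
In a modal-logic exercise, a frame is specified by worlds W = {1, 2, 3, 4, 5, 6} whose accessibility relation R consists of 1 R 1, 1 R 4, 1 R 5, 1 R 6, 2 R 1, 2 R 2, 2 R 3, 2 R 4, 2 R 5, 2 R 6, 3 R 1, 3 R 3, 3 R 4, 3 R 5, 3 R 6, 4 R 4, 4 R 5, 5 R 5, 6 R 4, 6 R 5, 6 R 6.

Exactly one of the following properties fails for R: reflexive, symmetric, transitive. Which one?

Reflexive: yes — every world is R-related to itself.
Symmetric: no — 1 R 4 but not 4 R 1.
Transitive: yes — every two-step R-path is closed by a direct edge.
Only symmetric fails.

symmetric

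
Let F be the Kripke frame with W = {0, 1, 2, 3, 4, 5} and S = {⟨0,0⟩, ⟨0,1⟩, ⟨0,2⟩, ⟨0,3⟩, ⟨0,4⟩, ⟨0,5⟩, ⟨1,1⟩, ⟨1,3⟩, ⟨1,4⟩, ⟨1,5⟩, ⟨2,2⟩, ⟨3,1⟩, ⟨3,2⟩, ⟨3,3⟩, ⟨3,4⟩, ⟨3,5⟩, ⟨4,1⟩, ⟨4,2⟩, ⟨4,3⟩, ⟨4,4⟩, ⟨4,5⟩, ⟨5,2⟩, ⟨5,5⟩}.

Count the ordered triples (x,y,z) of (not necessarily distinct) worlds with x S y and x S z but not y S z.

Enumerating: (0,1,0), (0,1,2), (0,2,0), (0,2,1), (0,2,3), (0,2,4), (0,2,5), (0,3,0), (0,4,0), (0,5,0), (0,5,1), (0,5,3), … and 21 more.
Total: 33.

33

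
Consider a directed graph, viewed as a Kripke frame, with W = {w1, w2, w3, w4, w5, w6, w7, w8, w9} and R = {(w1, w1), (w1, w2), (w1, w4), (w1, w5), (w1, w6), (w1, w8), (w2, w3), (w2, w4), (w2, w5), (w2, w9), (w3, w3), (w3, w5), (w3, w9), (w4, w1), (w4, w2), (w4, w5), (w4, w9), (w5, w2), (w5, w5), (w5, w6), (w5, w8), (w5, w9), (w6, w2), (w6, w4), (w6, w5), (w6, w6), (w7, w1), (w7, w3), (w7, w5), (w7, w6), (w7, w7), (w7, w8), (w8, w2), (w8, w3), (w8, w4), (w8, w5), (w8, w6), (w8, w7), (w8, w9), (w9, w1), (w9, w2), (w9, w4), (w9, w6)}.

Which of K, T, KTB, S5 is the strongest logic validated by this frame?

K

Reflexive (axiom T): no — w2 is not related to itself.
Symmetric (axiom B): no — w1 R w2 but not w2 R w1.
Euclidean (axiom 5): no — w1 R w2 and w1 R w6, but not w2 R w6.
So F validates K; T would additionally require R to be reflexive. The strongest is K.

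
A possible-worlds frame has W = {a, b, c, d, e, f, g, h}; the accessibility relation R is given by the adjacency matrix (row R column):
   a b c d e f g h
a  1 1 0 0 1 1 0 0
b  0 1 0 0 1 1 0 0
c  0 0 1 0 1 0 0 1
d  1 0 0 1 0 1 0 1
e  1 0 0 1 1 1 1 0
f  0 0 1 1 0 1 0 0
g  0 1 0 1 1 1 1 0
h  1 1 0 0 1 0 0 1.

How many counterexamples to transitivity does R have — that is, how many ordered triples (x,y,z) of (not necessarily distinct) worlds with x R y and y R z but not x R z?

Enumerating: (a,e,d), (a,e,g), (a,f,c), (a,f,d), (b,e,a), (b,e,d), (b,e,g), (b,f,c), (b,f,d), (c,e,a), (c,e,d), (c,e,f), … and 25 more.
Total: 37.

37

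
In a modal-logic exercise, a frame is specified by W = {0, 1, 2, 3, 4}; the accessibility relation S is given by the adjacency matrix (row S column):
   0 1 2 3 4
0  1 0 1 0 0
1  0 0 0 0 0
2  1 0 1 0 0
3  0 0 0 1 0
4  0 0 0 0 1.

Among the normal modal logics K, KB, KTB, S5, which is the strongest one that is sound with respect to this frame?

Symmetric (axiom B): yes — every pair in S has its reverse in S.
Reflexive (axiom T): no — 1 is not related to itself.
Euclidean (axiom 5): yes — any two successors of a common world are S-related.
So F validates K, KB; KTB would additionally require S to be reflexive. The strongest is KB.

KB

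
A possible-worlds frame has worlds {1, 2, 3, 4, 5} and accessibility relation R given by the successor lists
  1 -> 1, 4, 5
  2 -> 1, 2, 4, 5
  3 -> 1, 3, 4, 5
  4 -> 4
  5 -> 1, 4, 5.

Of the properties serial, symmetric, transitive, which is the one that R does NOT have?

symmetric

Serial: yes — every world has a successor (e.g. 1 R 1).
Symmetric: no — 1 R 4 but not 4 R 1.
Transitive: yes — every two-step R-path is closed by a direct edge.
Only symmetric fails.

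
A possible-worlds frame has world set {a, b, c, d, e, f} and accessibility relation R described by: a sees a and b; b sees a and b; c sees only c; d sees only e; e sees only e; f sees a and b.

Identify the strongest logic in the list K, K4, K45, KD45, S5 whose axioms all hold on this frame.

Transitive (axiom 4): yes — every two-step R-path is closed by a direct edge.
Euclidean (axiom 5): yes — any two successors of a common world are R-related.
Serial (axiom D): yes — every world has a successor (e.g. a R a).
Reflexive (axiom T): no — d is not related to itself.
So F validates K, K4, K45, KD45; S5 would additionally require R to be reflexive. The strongest is KD45.

KD45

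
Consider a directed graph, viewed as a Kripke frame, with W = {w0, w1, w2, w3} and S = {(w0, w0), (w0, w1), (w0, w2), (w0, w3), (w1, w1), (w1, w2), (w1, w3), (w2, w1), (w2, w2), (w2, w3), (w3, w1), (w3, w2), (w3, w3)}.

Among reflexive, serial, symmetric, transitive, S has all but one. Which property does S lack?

symmetric

Reflexive: yes — every world is S-related to itself.
Serial: yes — every world has a successor (e.g. w0 S w0).
Symmetric: no — w0 S w1 but not w1 S w0.
Transitive: yes — every two-step S-path is closed by a direct edge.
Only symmetric fails.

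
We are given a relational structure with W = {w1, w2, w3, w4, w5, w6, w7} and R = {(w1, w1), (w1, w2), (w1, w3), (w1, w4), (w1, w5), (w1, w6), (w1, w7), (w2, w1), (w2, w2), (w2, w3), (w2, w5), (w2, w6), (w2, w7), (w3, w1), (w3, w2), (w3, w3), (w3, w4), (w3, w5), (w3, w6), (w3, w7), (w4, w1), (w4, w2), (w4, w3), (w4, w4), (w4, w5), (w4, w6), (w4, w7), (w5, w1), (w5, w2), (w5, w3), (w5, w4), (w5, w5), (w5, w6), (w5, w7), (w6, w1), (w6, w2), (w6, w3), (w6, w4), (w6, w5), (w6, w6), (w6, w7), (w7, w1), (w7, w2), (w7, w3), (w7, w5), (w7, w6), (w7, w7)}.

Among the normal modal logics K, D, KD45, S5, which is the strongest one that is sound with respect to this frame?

D

Serial (axiom D): yes — every world has a successor (e.g. w1 R w1).
Euclidean (axiom 5): no — w1 R w2 and w1 R w4, but not w2 R w4.
Transitive (axiom 4): no — w2 R w1 and w1 R w4, but not w2 R w4.
Reflexive (axiom T): yes — every world is R-related to itself.
So F validates K, D; KD45 would additionally require R to be Euclidean and transitive. The strongest is D.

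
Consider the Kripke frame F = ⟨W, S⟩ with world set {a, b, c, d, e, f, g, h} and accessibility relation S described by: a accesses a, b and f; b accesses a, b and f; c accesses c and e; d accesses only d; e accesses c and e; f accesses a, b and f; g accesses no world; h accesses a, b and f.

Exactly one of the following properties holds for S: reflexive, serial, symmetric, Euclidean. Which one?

Euclidean

Reflexive: no — g is not related to itself.
Serial: no — g has no S-successor.
Symmetric: no — h S a but not a S h.
Euclidean: yes — any two successors of a common world are S-related.
Only Euclidean holds.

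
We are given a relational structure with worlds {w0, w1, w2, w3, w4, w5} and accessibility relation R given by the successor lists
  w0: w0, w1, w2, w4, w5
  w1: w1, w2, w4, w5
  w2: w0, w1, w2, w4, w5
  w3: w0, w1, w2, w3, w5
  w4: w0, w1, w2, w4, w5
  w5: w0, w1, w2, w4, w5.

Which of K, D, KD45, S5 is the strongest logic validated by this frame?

D

Serial (axiom D): yes — every world has a successor (e.g. w0 R w0).
Euclidean (axiom 5): no — w2 R w1 and w2 R w0, but not w1 R w0.
Transitive (axiom 4): no — w1 R w2 and w2 R w0, but not w1 R w0.
Reflexive (axiom T): yes — every world is R-related to itself.
So F validates K, D; KD45 would additionally require R to be Euclidean and transitive. The strongest is D.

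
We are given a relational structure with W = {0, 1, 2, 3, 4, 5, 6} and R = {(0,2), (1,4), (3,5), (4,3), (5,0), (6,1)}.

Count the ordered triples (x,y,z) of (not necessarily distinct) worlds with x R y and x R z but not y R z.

Enumerating: (0,2,2), (1,4,4), (3,5,5), (4,3,3), (5,0,0), (6,1,1).

6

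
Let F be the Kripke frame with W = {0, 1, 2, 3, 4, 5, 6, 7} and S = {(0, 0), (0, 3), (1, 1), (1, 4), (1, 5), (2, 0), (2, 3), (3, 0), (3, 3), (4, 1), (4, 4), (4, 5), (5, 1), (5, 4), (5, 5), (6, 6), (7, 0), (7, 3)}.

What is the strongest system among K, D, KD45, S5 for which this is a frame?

KD45

Serial (axiom D): yes — every world has a successor (e.g. 0 S 0).
Euclidean (axiom 5): yes — any two successors of a common world are S-related.
Transitive (axiom 4): yes — every two-step S-path is closed by a direct edge.
Reflexive (axiom T): no — 2 is not related to itself.
So F validates K, D, KD45; S5 would additionally require S to be reflexive. The strongest is KD45.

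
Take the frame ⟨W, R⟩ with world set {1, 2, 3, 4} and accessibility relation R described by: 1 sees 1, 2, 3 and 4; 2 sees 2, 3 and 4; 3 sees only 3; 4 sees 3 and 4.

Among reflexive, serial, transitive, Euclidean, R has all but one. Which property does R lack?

Reflexive: yes — every world is R-related to itself.
Serial: yes — every world has a successor (e.g. 1 R 1).
Transitive: yes — every two-step R-path is closed by a direct edge.
Euclidean: no — 1 R 3 and 1 R 2, but not 3 R 2.
Only Euclidean fails.

Euclidean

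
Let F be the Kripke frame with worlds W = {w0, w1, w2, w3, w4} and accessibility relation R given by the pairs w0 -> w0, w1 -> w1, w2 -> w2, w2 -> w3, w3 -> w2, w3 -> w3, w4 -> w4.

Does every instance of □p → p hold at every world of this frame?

Yes

Axiom T corresponds to the accessibility relation being reflexive.
Reflexive: yes — every world is R-related to itself.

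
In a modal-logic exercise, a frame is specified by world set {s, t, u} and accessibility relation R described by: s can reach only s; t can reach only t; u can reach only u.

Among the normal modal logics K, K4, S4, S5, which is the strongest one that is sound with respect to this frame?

S5

Transitive (axiom 4): yes — every two-step R-path is closed by a direct edge.
Reflexive (axiom T): yes — every world is R-related to itself.
Euclidean (axiom 5): yes — any two successors of a common world are R-related.
So F validates K, K4, S4, S5. The strongest is S5.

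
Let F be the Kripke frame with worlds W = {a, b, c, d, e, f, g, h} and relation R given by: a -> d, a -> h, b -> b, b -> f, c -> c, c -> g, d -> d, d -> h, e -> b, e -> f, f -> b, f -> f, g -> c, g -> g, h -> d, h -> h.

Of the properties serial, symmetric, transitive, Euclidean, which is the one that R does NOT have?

symmetric

Serial: yes — every world has a successor (e.g. a R d).
Symmetric: no — a R d but not d R a.
Transitive: yes — every two-step R-path is closed by a direct edge.
Euclidean: yes — any two successors of a common world are R-related.
Only symmetric fails.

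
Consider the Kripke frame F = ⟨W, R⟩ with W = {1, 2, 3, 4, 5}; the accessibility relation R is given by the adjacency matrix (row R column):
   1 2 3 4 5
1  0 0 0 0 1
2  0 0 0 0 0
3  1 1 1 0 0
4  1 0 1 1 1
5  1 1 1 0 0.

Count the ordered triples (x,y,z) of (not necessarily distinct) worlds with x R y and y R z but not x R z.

Enumerating: (1,5,1), (1,5,2), (1,5,3), (3,1,5), (4,3,2), (4,5,2), (5,1,5).

7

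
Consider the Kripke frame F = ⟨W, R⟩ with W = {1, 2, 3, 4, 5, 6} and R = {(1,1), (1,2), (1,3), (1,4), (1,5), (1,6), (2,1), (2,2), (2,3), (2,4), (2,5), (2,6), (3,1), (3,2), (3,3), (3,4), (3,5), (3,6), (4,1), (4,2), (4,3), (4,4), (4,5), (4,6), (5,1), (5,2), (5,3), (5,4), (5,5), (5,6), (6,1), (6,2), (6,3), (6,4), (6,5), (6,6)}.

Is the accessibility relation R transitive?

Transitive: yes — every two-step R-path is closed by a direct edge.

Yes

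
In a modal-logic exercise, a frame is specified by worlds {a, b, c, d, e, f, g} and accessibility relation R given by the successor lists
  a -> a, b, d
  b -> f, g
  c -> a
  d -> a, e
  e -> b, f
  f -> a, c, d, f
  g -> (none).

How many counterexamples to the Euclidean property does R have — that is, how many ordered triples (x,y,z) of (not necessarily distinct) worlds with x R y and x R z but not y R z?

21

Enumerating: (a,b,a), (a,b,b), (a,b,d), (a,d,b), (a,d,d), (b,f,g), (b,g,f), (b,g,g), (d,a,e), (d,e,a), (d,e,e), (e,b,b), … and 9 more.
Total: 21.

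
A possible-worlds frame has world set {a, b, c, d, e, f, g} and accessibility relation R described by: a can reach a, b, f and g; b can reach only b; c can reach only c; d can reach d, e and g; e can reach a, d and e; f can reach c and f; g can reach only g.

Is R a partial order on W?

Reflexive: yes — every world is R-related to itself.
Transitive: no — a R f and f R c, but not a R c.
Antisymmetric: no — d R e and e R d with d ≠ e.
So R is not a partial order.

No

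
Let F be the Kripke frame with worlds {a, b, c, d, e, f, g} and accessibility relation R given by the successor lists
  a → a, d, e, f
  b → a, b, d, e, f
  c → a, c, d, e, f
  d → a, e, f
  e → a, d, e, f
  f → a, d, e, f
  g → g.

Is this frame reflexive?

No

Reflexive: no — d is not related to itself.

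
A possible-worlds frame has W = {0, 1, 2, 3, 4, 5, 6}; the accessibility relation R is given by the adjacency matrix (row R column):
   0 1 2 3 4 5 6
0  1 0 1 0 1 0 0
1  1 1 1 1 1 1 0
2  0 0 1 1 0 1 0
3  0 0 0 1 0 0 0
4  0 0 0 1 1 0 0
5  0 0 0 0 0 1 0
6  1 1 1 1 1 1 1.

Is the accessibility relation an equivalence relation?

Reflexive: yes — every world is R-related to itself.
Symmetric: no — 0 R 2 but not 2 R 0.
Transitive: no — 0 R 2 and 2 R 3, but not 0 R 3.
So R is not an equivalence relation.

No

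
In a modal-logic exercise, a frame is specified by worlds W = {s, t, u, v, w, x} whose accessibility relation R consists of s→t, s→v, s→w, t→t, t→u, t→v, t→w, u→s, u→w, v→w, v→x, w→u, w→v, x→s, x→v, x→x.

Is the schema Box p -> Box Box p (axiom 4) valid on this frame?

No

By correspondence theory, 4 is valid on a frame iff R is transitive.
Transitive: no — s R t and t R u, but not s R u.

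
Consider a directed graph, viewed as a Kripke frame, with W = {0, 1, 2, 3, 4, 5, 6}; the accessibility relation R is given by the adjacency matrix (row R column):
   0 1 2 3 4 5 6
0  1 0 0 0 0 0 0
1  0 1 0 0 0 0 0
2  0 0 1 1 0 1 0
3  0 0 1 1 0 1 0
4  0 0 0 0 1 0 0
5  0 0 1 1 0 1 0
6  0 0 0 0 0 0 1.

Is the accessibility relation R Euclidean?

Yes

Euclidean: yes — any two successors of a common world are R-related.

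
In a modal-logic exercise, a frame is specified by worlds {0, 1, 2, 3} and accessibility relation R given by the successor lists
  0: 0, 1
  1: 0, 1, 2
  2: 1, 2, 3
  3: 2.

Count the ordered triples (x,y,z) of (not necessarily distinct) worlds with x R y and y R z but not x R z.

5

Enumerating: (0,1,2), (1,2,3), (2,1,0), (3,2,1), (3,2,3).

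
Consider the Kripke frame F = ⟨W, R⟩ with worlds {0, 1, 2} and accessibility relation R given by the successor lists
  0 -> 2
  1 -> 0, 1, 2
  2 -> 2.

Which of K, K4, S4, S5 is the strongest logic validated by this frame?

K4

Transitive (axiom 4): yes — every two-step R-path is closed by a direct edge.
Reflexive (axiom T): no — 0 is not related to itself.
Euclidean (axiom 5): no — 1 R 2 and 1 R 0, but not 2 R 0.
So F validates K, K4; S4 would additionally require R to be reflexive. The strongest is K4.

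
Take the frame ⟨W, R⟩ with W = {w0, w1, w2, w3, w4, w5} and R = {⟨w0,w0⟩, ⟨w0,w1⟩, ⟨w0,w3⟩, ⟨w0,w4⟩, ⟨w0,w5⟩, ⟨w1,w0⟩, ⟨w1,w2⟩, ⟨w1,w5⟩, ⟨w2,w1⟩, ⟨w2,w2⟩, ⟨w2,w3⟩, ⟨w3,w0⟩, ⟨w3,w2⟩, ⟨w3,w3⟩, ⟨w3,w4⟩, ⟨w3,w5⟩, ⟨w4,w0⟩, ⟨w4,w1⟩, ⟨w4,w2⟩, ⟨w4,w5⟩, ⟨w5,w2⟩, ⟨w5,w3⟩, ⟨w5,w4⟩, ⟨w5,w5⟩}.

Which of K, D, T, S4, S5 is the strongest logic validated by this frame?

Serial (axiom D): yes — every world has a successor (e.g. w0 R w0).
Reflexive (axiom T): no — w1 is not related to itself.
Transitive (axiom 4): no — w0 R w1 and w1 R w2, but not w0 R w2.
Euclidean (axiom 5): no — w0 R w1 and w0 R w3, but not w1 R w3.
So F validates K, D; T would additionally require R to be reflexive. The strongest is D.

D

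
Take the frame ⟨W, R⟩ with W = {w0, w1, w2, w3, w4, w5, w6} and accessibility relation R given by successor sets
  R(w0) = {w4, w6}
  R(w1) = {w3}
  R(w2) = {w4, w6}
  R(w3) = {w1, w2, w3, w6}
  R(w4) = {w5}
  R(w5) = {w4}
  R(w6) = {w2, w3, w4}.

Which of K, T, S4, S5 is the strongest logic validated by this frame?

K

Reflexive (axiom T): no — w0 is not related to itself.
Transitive (axiom 4): no — w0 R w4 and w4 R w5, but not w0 R w5.
Euclidean (axiom 5): no — w0 R w4 and w0 R w6, but not w4 R w6.
So F validates K; T would additionally require R to be reflexive. The strongest is K.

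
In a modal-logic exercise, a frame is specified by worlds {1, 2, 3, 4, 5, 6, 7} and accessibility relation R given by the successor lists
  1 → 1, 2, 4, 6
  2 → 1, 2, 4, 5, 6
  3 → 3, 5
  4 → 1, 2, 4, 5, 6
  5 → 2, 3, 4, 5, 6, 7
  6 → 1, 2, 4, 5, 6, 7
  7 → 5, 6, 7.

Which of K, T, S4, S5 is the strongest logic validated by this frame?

T

Reflexive (axiom T): yes — every world is R-related to itself.
Transitive (axiom 4): no — 1 R 2 and 2 R 5, but not 1 R 5.
Euclidean (axiom 5): no — 2 R 1 and 2 R 5, but not 1 R 5.
So F validates K, T; S4 would additionally require R to be transitive. The strongest is T.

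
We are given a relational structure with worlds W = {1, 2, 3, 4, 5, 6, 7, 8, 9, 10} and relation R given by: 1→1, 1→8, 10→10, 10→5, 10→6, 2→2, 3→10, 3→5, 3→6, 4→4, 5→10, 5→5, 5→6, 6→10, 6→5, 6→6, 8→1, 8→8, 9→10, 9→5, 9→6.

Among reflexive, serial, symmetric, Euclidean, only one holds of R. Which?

Euclidean

Reflexive: no — 3 is not related to itself.
Serial: no — 7 has no R-successor.
Symmetric: no — 3 R 10 but not 10 R 3.
Euclidean: yes — any two successors of a common world are R-related.
Only Euclidean holds.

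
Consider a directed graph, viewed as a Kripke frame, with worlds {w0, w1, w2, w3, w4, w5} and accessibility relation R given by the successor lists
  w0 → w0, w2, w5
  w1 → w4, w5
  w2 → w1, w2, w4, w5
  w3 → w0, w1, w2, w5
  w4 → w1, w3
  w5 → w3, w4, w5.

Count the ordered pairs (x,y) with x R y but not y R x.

11

Enumerating: (w0,w2), (w0,w5), (w1,w5), (w2,w1), (w2,w4), (w2,w5), (w3,w0), (w3,w1), (w3,w2), (w4,w3), (w5,w4).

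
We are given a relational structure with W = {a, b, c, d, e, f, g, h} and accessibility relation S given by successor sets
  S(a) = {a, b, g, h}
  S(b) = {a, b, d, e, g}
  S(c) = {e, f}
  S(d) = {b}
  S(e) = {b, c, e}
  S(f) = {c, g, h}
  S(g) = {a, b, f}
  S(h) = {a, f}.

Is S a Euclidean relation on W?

No

Euclidean: no — a S b and a S h, but not b S h.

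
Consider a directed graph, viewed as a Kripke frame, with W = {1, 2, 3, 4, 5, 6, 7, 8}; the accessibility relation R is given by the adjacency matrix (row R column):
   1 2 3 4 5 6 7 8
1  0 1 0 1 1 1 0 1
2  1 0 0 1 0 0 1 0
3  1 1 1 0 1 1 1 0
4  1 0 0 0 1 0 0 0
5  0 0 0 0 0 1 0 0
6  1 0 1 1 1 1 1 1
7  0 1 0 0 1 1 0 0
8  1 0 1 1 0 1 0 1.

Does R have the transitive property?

Transitive: no — 1 R 2 and 2 R 7, but not 1 R 7.

No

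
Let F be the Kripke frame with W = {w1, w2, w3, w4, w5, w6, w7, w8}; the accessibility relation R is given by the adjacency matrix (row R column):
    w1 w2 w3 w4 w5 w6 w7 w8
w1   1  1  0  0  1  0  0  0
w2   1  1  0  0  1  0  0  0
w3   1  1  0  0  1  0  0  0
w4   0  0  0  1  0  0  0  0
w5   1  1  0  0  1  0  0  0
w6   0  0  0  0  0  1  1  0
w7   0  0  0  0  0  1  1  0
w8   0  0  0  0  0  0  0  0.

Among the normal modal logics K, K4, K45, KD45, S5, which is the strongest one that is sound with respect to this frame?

Transitive (axiom 4): yes — every two-step R-path is closed by a direct edge.
Euclidean (axiom 5): yes — any two successors of a common world are R-related.
Serial (axiom D): no — w8 has no R-successor.
Reflexive (axiom T): no — w3 is not related to itself.
So F validates K, K4, K45; KD45 would additionally require R to be serial. The strongest is K45.

K45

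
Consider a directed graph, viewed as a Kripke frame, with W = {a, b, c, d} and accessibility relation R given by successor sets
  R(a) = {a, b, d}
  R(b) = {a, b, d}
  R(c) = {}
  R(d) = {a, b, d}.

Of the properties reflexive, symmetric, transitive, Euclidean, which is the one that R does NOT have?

Reflexive: no — c is not related to itself.
Symmetric: yes — every pair in R has its reverse in R.
Transitive: yes — every two-step R-path is closed by a direct edge.
Euclidean: yes — any two successors of a common world are R-related.
Only reflexive fails.

reflexive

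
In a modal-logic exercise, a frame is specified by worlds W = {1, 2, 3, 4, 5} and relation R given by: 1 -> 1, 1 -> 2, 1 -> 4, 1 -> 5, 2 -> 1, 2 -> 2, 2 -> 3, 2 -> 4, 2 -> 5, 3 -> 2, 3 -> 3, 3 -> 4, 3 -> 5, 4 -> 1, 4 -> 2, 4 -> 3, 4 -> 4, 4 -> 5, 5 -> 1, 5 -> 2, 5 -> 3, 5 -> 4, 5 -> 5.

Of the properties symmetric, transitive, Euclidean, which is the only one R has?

Symmetric: yes — every pair in R has its reverse in R.
Transitive: no — 1 R 2 and 2 R 3, but not 1 R 3.
Euclidean: no — 2 R 1 and 2 R 3, but not 1 R 3.
Only symmetric holds.

symmetric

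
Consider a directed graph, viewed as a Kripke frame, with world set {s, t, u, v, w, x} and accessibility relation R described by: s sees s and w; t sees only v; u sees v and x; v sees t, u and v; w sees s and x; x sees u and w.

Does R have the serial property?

Serial: yes — every world has a successor (e.g. s R s).

Yes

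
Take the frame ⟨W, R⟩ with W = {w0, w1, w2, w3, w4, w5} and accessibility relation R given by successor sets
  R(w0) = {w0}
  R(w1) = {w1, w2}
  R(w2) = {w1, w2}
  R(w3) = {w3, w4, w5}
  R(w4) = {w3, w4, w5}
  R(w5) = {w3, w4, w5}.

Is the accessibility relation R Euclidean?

Yes

Euclidean: yes — any two successors of a common world are R-related.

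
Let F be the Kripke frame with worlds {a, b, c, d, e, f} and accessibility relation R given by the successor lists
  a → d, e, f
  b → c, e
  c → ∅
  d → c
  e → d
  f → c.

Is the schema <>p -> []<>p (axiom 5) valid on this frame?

The schema 5 characterises exactly the Euclidean frames.
Euclidean: no — a R d and a R e, but not d R e.

No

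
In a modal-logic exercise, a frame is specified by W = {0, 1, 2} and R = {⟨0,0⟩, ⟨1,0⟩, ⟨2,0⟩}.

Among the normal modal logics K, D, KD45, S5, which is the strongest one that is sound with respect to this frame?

KD45

Serial (axiom D): yes — every world has a successor (e.g. 0 R 0).
Euclidean (axiom 5): yes — any two successors of a common world are R-related.
Transitive (axiom 4): yes — every two-step R-path is closed by a direct edge.
Reflexive (axiom T): no — 1 is not related to itself.
So F validates K, D, KD45; S5 would additionally require R to be reflexive. The strongest is KD45.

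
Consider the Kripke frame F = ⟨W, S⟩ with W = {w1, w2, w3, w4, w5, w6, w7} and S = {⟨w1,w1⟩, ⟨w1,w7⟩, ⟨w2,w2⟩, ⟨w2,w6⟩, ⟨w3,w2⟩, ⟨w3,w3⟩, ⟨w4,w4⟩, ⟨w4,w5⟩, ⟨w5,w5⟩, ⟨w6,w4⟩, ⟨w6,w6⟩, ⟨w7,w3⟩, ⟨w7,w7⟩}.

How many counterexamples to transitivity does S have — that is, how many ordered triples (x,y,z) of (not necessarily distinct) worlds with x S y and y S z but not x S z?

5

Enumerating: (w1,w7,w3), (w2,w6,w4), (w3,w2,w6), (w6,w4,w5), (w7,w3,w2).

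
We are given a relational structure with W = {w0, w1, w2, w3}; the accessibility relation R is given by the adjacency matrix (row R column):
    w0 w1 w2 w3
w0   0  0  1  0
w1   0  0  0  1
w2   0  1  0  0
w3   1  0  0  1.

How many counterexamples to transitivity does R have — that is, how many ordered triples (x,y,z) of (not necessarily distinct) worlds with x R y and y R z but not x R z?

Enumerating: (w0,w2,w1), (w1,w3,w0), (w2,w1,w3), (w3,w0,w2).

4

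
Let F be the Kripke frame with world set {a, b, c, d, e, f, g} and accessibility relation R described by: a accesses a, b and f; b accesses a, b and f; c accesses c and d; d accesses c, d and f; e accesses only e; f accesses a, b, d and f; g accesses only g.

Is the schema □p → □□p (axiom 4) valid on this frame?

Axiom 4 corresponds to the accessibility relation being transitive.
Transitive: no — a R f and f R d, but not a R d.

No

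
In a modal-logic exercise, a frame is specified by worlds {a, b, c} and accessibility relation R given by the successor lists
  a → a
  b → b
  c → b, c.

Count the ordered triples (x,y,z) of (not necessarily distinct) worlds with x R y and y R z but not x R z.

0

R is transitive; there are no such tuples.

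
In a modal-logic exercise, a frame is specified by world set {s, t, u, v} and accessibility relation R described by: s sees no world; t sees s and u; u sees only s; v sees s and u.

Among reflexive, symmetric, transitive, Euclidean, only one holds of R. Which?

transitive

Reflexive: no — s is not related to itself.
Symmetric: no — t R s but not s R t.
Transitive: yes — every two-step R-path is closed by a direct edge.
Euclidean: no — t R s and t R u, but not s R u.
Only transitive holds.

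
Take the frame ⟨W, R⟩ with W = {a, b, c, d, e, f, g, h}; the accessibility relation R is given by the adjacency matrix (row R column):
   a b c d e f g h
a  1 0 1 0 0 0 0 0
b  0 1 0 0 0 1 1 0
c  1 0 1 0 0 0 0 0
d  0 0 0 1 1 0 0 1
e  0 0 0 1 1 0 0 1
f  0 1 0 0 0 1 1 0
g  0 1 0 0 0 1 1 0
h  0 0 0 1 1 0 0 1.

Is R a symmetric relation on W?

Symmetric: yes — every pair in R has its reverse in R.

Yes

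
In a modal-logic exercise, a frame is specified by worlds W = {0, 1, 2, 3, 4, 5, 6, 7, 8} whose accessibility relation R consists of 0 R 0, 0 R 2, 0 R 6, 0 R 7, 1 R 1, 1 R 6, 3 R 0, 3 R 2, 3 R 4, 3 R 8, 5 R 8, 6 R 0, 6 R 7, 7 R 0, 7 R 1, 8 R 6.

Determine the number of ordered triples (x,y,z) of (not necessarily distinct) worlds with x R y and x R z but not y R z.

30

Enumerating: (0,2,0), (0,2,2), (0,2,6), (0,2,7), (0,6,2), (0,6,6), (0,7,2), (0,7,6), (0,7,7), (1,6,1), (1,6,6), (3,0,4), … and 18 more.
Total: 30.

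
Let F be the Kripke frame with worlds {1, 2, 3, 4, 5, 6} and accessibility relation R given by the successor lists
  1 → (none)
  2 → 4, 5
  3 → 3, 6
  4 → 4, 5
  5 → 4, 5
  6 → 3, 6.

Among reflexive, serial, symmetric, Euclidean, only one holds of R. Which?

Reflexive: no — 1 is not related to itself.
Serial: no — 1 has no R-successor.
Symmetric: no — 2 R 4 but not 4 R 2.
Euclidean: yes — any two successors of a common world are R-related.
Only Euclidean holds.

Euclidean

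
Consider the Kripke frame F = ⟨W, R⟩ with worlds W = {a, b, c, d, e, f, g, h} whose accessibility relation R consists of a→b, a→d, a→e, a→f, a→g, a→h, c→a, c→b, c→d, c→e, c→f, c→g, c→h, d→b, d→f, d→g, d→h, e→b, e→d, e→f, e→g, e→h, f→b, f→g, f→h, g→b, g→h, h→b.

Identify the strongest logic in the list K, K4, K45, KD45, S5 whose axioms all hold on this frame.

Transitive (axiom 4): yes — every two-step R-path is closed by a direct edge.
Euclidean (axiom 5): no — a R b and a R d, but not b R d.
Serial (axiom D): no — b has no R-successor.
Reflexive (axiom T): no — a is not related to itself.
So F validates K, K4; K45 would additionally require R to be Euclidean. The strongest is K4.

K4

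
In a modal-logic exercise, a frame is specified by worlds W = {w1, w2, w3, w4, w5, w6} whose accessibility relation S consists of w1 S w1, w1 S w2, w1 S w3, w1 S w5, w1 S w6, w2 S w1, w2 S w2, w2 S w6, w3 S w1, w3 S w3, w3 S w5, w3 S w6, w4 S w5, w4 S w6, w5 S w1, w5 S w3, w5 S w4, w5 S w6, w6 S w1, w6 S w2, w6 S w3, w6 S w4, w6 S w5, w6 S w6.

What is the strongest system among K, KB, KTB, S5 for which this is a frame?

KB

Symmetric (axiom B): yes — every pair in S has its reverse in S.
Reflexive (axiom T): no — w4 is not related to itself.
Euclidean (axiom 5): no — w1 S w2 and w1 S w3, but not w2 S w3.
So F validates K, KB; KTB would additionally require S to be reflexive. The strongest is KB.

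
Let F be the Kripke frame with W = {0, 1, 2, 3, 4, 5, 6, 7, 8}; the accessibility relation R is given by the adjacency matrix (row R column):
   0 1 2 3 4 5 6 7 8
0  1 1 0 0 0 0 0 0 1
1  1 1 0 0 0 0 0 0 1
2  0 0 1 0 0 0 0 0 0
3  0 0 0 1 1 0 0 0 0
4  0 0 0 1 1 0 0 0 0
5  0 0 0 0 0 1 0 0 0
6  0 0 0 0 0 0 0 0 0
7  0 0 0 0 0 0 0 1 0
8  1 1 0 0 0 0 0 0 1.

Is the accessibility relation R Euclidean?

Euclidean: yes — any two successors of a common world are R-related.

Yes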